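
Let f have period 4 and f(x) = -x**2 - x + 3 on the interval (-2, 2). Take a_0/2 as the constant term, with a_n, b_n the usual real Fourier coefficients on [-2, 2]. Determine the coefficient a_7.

16/(49*pi**2)

a_7 = 1/2 ∫_{-2}^{2} f(x) cos(7*pi*x/2) dx.
Integrating by parts twice (tabular method), an antiderivative of (-x**2 - x + 3) cos(7*pi*x/2) is -2*x**2*sin(7*pi*x/2)/(7*pi) - 2*x*sin(7*pi*x/2)/(7*pi) - 8*x*cos(7*pi*x/2)/(49*pi**2) + 16*sin(7*pi*x/2)/(343*pi**3) + 6*sin(7*pi*x/2)/(7*pi) - 4*cos(7*pi*x/2)/(49*pi**2); evaluating from -2 to 2: ∫_{-2}^{2} (-x**2 - x + 3) cos(7*pi*x/2) dx = (20/(49*pi**2)) - (-12/(49*pi**2)) = 32/(49*pi**2).
Hence a_7 = (1/2)·(32/(49*pi**2)) = 16/(49*pi**2).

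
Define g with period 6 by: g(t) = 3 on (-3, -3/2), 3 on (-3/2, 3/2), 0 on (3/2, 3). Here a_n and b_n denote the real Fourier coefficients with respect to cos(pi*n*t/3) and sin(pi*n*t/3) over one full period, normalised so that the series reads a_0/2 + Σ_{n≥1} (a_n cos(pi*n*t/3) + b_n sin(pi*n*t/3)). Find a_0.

9/2

a_0 = 1/3 ∫_{-3}^{3} g(t) dt = 1/3 · (27/2) = 9/2.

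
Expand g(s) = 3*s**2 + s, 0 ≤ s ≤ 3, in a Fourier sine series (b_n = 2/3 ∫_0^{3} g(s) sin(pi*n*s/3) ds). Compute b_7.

12*(-18 + 245*pi**2)/(343*pi**3)

b_7 = 2/3 ∫_0^{3} (3*s**2 + s) sin(7*pi*s/3) ds.
Integrating by parts twice (tabular method), an antiderivative of (3*s**2 + s) sin(7*pi*s/3) is -9*s**2*cos(7*pi*s/3)/(7*pi) + 54*s*sin(7*pi*s/3)/(49*pi**2) - 3*s*cos(7*pi*s/3)/(7*pi) + 9*sin(7*pi*s/3)/(49*pi**2) + 162*cos(7*pi*s/3)/(343*pi**3); evaluating from 0 to 3: ∫_{0}^{3} (3*s**2 + s) sin(7*pi*s/3) ds = (18*(-9 + 245*pi**2)/(343*pi**3)) - (162/(343*pi**3)) = 18*(-18 + 245*pi**2)/(343*pi**3).
Hence b_7 = (2/3)·(18*(-18 + 245*pi**2)/(343*pi**3)) = 12*(-18 + 245*pi**2)/(343*pi**3).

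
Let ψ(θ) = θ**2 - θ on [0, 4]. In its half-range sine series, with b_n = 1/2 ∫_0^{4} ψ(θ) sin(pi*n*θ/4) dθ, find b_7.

b_7 = 1/2 ∫_0^{4} (θ**2 - θ) sin(7*pi*θ/4) dθ.
Integrating by parts twice (tabular method), an antiderivative of (θ**2 - θ) sin(7*pi*θ/4) is -4*θ**2*cos(7*pi*θ/4)/(7*pi) + 32*θ*sin(7*pi*θ/4)/(49*pi**2) + 4*θ*cos(7*pi*θ/4)/(7*pi) - 16*sin(7*pi*θ/4)/(49*pi**2) + 128*cos(7*pi*θ/4)/(343*pi**3); evaluating from 0 to 4: ∫_{0}^{4} (θ**2 - θ) sin(7*pi*θ/4) dθ = (16*(-8 + 147*pi**2)/(343*pi**3)) - (128/(343*pi**3)) = 16*(-16 + 147*pi**2)/(343*pi**3).
Hence b_7 = (1/2)·(16*(-16 + 147*pi**2)/(343*pi**3)) = 8*(-16 + 147*pi**2)/(343*pi**3).

8*(-16 + 147*pi**2)/(343*pi**3)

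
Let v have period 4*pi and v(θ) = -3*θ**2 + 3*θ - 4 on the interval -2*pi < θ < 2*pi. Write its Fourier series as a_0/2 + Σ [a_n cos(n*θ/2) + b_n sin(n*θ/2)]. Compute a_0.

a_0 = (1/(2*pi)) ∫_{-2*pi}^{2*pi} v(θ) dθ = (1/(2*pi)) · (-16*pi*(1 + pi**2)) = -8*pi**2 - 8.

-8*pi**2 - 8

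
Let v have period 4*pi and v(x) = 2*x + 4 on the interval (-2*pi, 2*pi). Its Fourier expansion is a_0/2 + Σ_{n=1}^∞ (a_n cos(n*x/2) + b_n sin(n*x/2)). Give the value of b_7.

8/7

b_7 = (1/(2*pi)) ∫_{-2*pi}^{2*pi} v(x) sin(7*x/2) dx.
Integrating by parts (boundary term plus one more integral), an antiderivative of (2*x + 4) sin(7*x/2) is -4*x*cos(7*x/2)/7 + 8*sin(7*x/2)/49 - 8*cos(7*x/2)/7; evaluating from -2*pi to 2*pi: ∫_{-2*pi}^{2*pi} (2*x + 4) sin(7*x/2) dx = (8/7 + 8*pi/7) - (8/7 - 8*pi/7) = 16*pi/7.
Hence b_7 = (1/(2*pi))·(16*pi/7) = 8/7.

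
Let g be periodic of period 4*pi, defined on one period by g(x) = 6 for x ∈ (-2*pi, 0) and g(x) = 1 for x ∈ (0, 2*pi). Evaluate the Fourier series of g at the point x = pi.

1

g is continuous at x = pi with value 1, so the series converges to 1 there.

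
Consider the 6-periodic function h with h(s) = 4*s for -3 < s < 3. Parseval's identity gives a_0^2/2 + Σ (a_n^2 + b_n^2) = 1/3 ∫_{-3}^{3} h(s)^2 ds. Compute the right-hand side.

1/3 ∫_{-3}^{3} h(s)^2 ds = 1/3 · (288) = 96.

96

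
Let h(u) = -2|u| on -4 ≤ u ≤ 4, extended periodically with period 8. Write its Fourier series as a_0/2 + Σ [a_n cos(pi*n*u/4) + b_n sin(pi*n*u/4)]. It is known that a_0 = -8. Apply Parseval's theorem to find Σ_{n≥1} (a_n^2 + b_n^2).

Parseval: a_0^2/2 + Σ_{n≥1} (a_n^2+b_n^2) = 1/4 ∫_{-4}^{4} h(u)^2 du = 128/3.
Subtract a_0^2/2 = 32: Σ (a_n^2+b_n^2) = 32/3.

32/3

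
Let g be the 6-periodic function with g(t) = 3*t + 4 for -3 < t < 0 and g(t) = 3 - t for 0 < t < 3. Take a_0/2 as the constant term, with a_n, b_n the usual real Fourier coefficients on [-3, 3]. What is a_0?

1

a_0 = 1/3 ∫_{-3}^{3} g(t) dt = 1/3 · (3) = 1.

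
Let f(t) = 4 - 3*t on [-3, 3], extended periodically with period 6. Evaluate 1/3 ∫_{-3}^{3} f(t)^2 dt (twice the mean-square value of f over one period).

1/3 ∫_{-3}^{3} f(t)^2 dt = 1/3 · (258) = 86.

86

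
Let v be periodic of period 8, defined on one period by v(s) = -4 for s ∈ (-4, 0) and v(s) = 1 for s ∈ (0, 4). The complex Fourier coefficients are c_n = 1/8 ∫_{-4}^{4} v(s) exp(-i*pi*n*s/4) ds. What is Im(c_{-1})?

5/pi

Since v is real-valued, Im(c_{-1}) = -1/8 ∫_{-4}^{4} v(s) sin(-pi*s/4) ds = b_{1}/2.
Split the integral at the breakpoints.
Directly, an antiderivative of (-4) sin(-pi*s/4) is -16*cos(pi*s/4)/pi; evaluating from -4 to 0: ∫_{-4}^{0} (-4) sin(-pi*s/4) ds = (-16/pi) - (16/pi) = -32/pi.
Directly, an antiderivative of (1) sin(-pi*s/4) is 4*cos(pi*s/4)/pi; evaluating from 0 to 4: ∫_{0}^{4} (1) sin(-pi*s/4) ds = (-4/pi) - (4/pi) = -8/pi.
So ∫_{-4}^{4} v(s) sin(-pi*s/4) ds = -40/pi.
Hence Im(c_{-1}) = (-1/8)·(-40/pi) = 5/pi.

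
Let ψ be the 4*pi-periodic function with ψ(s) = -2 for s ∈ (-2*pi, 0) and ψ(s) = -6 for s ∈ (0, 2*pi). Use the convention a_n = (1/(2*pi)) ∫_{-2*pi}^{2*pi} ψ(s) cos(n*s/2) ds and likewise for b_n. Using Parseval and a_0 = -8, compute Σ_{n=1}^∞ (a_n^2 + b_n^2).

8

Parseval: a_0^2/2 + Σ_{n≥1} (a_n^2+b_n^2) = (1/(2*pi)) ∫_{-2*pi}^{2*pi} ψ(s)^2 ds = 40.
Subtract a_0^2/2 = 32: Σ (a_n^2+b_n^2) = 8.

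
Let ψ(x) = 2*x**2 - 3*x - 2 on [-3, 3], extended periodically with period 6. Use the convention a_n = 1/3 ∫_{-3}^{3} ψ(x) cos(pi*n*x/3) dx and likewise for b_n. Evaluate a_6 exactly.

2/pi**2

a_6 = 1/3 ∫_{-3}^{3} ψ(x) cos(2*pi*x) dx.
Integrating by parts twice (tabular method), an antiderivative of (2*x**2 - 3*x - 2) cos(2*pi*x) is x**2*sin(2*pi*x)/pi - 3*x*sin(2*pi*x)/(2*pi) + x*cos(2*pi*x)/pi**2 - sin(2*pi*x)/pi - sin(2*pi*x)/(2*pi**3) - 3*cos(2*pi*x)/(4*pi**2); evaluating from -3 to 3: ∫_{-3}^{3} (2*x**2 - 3*x - 2) cos(2*pi*x) dx = (9/(4*pi**2)) - (-15/(4*pi**2)) = 6/pi**2.
Hence a_6 = (1/3)·(6/pi**2) = 2/pi**2.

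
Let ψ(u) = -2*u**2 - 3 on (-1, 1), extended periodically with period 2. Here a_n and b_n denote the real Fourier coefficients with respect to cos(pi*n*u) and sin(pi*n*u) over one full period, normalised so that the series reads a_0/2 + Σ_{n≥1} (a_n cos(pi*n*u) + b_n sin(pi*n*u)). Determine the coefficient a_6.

-2/(9*pi**2)

a_6 = ∫_{-1}^{1} ψ(u) cos(6*pi*u) du.
ψ is even and cos(6*pi*u) is even, so the integrand is even and a_6 = 2 ∫_0^{1} ψ(u) cos(6*pi*u) du.
Integrating by parts twice (tabular method), an antiderivative of (-2*u**2 - 3) cos(6*pi*u) is -u**2*sin(6*pi*u)/(3*pi) - u*cos(6*pi*u)/(9*pi**2) - sin(6*pi*u)/(2*pi) + sin(6*pi*u)/(54*pi**3); evaluating from 0 to 1: ∫_{0}^{1} (-2*u**2 - 3) cos(6*pi*u) du = (-1/(9*pi**2)) - (0) = -1/(9*pi**2).
Hence a_6 = 2·(-1/(9*pi**2)) = -2/(9*pi**2).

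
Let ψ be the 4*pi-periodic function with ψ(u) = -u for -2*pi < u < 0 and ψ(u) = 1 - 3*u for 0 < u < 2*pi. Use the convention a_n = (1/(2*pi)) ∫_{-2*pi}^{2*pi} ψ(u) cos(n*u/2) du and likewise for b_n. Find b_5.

2*(1 - 4*pi)/(5*pi)

b_5 = (1/(2*pi)) ∫_{-2*pi}^{2*pi} ψ(u) sin(5*u/2) du.
Split the integral at the breakpoints.
Integrating by parts (boundary term plus one more integral), an antiderivative of (-u) sin(5*u/2) is 2*u*cos(5*u/2)/5 - 4*sin(5*u/2)/25; evaluating from -2*pi to 0: ∫_{-2*pi}^{0} (-u) sin(5*u/2) du = (0) - (4*pi/5) = -4*pi/5.
Integrating by parts (boundary term plus one more integral), an antiderivative of (1 - 3*u) sin(5*u/2) is 6*u*cos(5*u/2)/5 - 12*sin(5*u/2)/25 - 2*cos(5*u/2)/5; evaluating from 0 to 2*pi: ∫_{0}^{2*pi} (1 - 3*u) sin(5*u/2) du = (2/5 - 12*pi/5) - (-2/5) = 4/5 - 12*pi/5.
Summing the pieces and multiplying by (1/(2*pi)) gives b_5 = 2*(1 - 4*pi)/(5*pi).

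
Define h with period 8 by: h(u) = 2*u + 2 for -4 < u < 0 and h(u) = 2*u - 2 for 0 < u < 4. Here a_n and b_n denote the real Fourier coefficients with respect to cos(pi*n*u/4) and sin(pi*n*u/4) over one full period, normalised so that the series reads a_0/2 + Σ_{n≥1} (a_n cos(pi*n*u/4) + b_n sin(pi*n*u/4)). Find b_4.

-4/pi

b_4 = 1/4 ∫_{-4}^{4} h(u) sin(pi*u) du.
h is odd and sin(pi*u) is odd, so the integrand is even and b_4 = 1/2 ∫_0^{4} h(u) sin(pi*u) du.
Integrating by parts (boundary term plus one more integral), an antiderivative of (2*u - 2) sin(pi*u) is -2*u*cos(pi*u)/pi + 2*sin(pi*u)/pi**2 + 2*cos(pi*u)/pi; evaluating from 0 to 4: ∫_{0}^{4} (2*u - 2) sin(pi*u) du = (-6/pi) - (2/pi) = -8/pi.
Hence b_4 = (1/2)·(-8/pi) = -4/pi.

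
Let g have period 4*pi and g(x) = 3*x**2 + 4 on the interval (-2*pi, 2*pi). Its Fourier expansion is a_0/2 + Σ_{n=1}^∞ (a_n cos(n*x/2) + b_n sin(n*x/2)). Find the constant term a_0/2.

4 + 4*pi**2

a_0 = (1/(2*pi)) ∫_{-2*pi}^{2*pi} g(x) dx = (1/(2*pi)) · (16*pi*(1 + pi**2)) = 8 + 8*pi**2.
So the constant term a_0/2 = 4 + 4*pi**2.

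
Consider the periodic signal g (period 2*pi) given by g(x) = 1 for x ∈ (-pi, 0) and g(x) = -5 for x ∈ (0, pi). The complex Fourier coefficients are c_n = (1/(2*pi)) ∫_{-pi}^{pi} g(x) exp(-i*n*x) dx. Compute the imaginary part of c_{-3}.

Since g is real-valued, Im(c_{-3}) = -(1/(2*pi)) ∫_{-pi}^{pi} g(x) sin(-3*x) dx = b_{3}/2.
Split the integral at the breakpoints.
Directly, an antiderivative of (1) sin(-3*x) is cos(3*x)/3; evaluating from -pi to 0: ∫_{-pi}^{0} (1) sin(-3*x) dx = (1/3) - (-1/3) = 2/3.
Directly, an antiderivative of (-5) sin(-3*x) is -5*cos(3*x)/3; evaluating from 0 to pi: ∫_{0}^{pi} (-5) sin(-3*x) dx = (5/3) - (-5/3) = 10/3.
So ∫_{-pi}^{pi} g(x) sin(-3*x) dx = 4.
Hence Im(c_{-3}) = (-1/(2*pi))·(4) = -2/pi.

-2/pi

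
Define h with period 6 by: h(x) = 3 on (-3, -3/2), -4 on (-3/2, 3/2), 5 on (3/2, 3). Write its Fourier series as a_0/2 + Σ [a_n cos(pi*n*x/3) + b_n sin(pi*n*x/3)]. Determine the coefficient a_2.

0

a_2 = 1/3 ∫_{-3}^{3} h(x) cos(2*pi*x/3) dx.
Split the integral at the breakpoints.
Directly, an antiderivative of (3) cos(2*pi*x/3) is 9*sin(2*pi*x/3)/(2*pi); evaluating from -3 to -3/2: ∫_{-3}^{-3/2} (3) cos(2*pi*x/3) dx = (0) - (0) = 0.
Directly, an antiderivative of (-4) cos(2*pi*x/3) is -6*sin(2*pi*x/3)/pi; evaluating from -3/2 to 3/2: ∫_{-3/2}^{3/2} (-4) cos(2*pi*x/3) dx = (0) - (0) = 0.
Directly, an antiderivative of (5) cos(2*pi*x/3) is 15*sin(2*pi*x/3)/(2*pi); evaluating from 3/2 to 3: ∫_{3/2}^{3} (5) cos(2*pi*x/3) dx = (0) - (0) = 0.
Summing the pieces and multiplying by (1/3) gives a_2 = 0.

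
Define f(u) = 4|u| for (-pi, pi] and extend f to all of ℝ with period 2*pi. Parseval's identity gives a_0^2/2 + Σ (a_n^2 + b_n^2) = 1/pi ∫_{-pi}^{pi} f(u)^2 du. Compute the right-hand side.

32*pi**2/3

1/pi ∫_{-pi}^{pi} f(u)^2 du = 1/pi · (32*pi**3/3) = 32*pi**2/3.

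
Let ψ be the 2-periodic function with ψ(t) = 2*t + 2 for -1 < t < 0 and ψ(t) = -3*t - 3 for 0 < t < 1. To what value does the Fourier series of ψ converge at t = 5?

-3

t = 5 differs from t = 1 by 2 full period(s), and the series is 2-periodic.
At t = 1 the one-sided limits are ψ(1^-) = -6 and ψ(1^+) = 0.
By Dirichlet's theorem the series converges to their average, [(-6) + (0)]/2 = -3.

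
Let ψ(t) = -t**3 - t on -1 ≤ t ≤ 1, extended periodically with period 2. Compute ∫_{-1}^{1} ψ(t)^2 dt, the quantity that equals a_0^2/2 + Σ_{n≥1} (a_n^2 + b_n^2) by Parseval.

∫_{-1}^{1} ψ(t)^2 dt = 184/105.

184/105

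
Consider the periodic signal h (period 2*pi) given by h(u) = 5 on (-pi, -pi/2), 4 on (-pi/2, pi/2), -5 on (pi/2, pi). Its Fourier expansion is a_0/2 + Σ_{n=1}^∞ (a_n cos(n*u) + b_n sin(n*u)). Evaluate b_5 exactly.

b_5 = 1/pi ∫_{-pi}^{pi} h(u) sin(5*u) du.
Split the integral at the breakpoints.
Directly, an antiderivative of (5) sin(5*u) is -cos(5*u); evaluating from -pi to -pi/2: ∫_{-pi}^{-pi/2} (5) sin(5*u) du = (0) - (1) = -1.
Directly, an antiderivative of (4) sin(5*u) is -4*cos(5*u)/5; evaluating from -pi/2 to pi/2: ∫_{-pi/2}^{pi/2} (4) sin(5*u) du = (0) - (0) = 0.
Directly, an antiderivative of (-5) sin(5*u) is cos(5*u); evaluating from pi/2 to pi: ∫_{pi/2}^{pi} (-5) sin(5*u) du = (-1) - (0) = -1.
Summing the pieces and multiplying by (1/pi) gives b_5 = -2/pi.

-2/pi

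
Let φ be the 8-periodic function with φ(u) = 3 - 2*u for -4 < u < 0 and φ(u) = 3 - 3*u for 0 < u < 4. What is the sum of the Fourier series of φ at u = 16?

3

u = 16 differs from u = 0 by 2 full period(s), and the series is 8-periodic.
φ is continuous at u = 0 with value 3, so the series converges to 3 there.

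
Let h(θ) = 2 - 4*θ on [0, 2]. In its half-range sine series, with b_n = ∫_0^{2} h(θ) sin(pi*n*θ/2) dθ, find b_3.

b_3 = ∫_0^{2} (2 - 4*θ) sin(3*pi*θ/2) dθ.
Integrating by parts (boundary term plus one more integral), an antiderivative of (2 - 4*θ) sin(3*pi*θ/2) is 8*θ*cos(3*pi*θ/2)/(3*pi) - 16*sin(3*pi*θ/2)/(9*pi**2) - 4*cos(3*pi*θ/2)/(3*pi); evaluating from 0 to 2: ∫_{0}^{2} (2 - 4*θ) sin(3*pi*θ/2) dθ = (-4/pi) - (-4/(3*pi)) = -8/(3*pi).
Hence b_3 = -8/(3*pi).

-8/(3*pi)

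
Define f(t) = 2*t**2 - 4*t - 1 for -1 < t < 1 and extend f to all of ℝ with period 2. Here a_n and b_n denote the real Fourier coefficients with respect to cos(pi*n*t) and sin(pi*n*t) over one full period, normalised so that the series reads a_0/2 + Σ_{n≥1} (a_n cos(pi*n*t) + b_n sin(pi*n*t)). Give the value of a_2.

a_2 = ∫_{-1}^{1} f(t) cos(2*pi*t) dt.
Integrating by parts twice (tabular method), an antiderivative of (2*t**2 - 4*t - 1) cos(2*pi*t) is t**2*sin(2*pi*t)/pi - 2*t*sin(2*pi*t)/pi + t*cos(2*pi*t)/pi**2 - sin(2*pi*t)/(2*pi) - sin(2*pi*t)/(2*pi**3) - cos(2*pi*t)/pi**2; evaluating from -1 to 1: ∫_{-1}^{1} (2*t**2 - 4*t - 1) cos(2*pi*t) dt = (0) - (-2/pi**2) = 2/pi**2.
Hence a_2 = 2/pi**2.

2/pi**2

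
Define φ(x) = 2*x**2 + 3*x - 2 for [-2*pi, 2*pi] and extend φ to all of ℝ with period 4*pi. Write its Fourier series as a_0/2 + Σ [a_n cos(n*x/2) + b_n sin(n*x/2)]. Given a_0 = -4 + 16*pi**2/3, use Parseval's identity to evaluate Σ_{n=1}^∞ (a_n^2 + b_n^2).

pi**2*(24 + 512*pi**2/45)

Parseval: a_0^2/2 + Σ_{n≥1} (a_n^2+b_n^2) = (1/(2*pi)) ∫_{-2*pi}^{2*pi} φ(x)^2 dx = 8 + 8*pi**2/3 + 128*pi**4/5.
Subtract a_0^2/2 = 8*(3 - 4*pi**2)**2/9: Σ (a_n^2+b_n^2) = pi**2*(24 + 512*pi**2/45).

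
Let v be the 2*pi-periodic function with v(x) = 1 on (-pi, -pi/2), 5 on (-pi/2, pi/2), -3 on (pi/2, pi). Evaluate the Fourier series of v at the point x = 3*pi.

-1

x = 3*pi differs from x = -pi by 2 full period(s), and the series is 2*pi-periodic.
At x = -pi the one-sided limits are v(-pi^-) = -3 and v(-pi^+) = 1.
By Dirichlet's theorem the series converges to their average, [(-3) + (1)]/2 = -1.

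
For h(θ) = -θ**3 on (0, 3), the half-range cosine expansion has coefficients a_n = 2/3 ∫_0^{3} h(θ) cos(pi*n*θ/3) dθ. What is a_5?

a_5 = 2/3 ∫_0^{3} (-θ**3) cos(5*pi*θ/3) dθ.
Integrating by parts three times (tabular method), an antiderivative of (-θ**3) cos(5*pi*θ/3) is -3*θ**3*sin(5*pi*θ/3)/(5*pi) - 27*θ**2*cos(5*pi*θ/3)/(25*pi**2) + 162*θ*sin(5*pi*θ/3)/(125*pi**3) + 486*cos(5*pi*θ/3)/(625*pi**4); evaluating from 0 to 3: ∫_{0}^{3} (-θ**3) cos(5*pi*θ/3) dθ = (243*(-2 + 25*pi**2)/(625*pi**4)) - (486/(625*pi**4)) = 243*(-4 + 25*pi**2)/(625*pi**4).
Hence a_5 = (2/3)·(243*(-4 + 25*pi**2)/(625*pi**4)) = 162*(-4 + 25*pi**2)/(625*pi**4).

162*(-4 + 25*pi**2)/(625*pi**4)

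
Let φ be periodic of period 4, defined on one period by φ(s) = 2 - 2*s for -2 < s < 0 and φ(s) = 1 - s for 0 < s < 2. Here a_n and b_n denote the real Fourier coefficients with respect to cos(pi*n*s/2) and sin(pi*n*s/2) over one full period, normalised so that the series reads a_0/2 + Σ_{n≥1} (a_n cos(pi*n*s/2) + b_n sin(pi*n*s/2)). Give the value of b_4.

b_4 = 1/2 ∫_{-2}^{2} φ(s) sin(2*pi*s) ds.
Split the integral at the breakpoints.
Integrating by parts (boundary term plus one more integral), an antiderivative of (2 - 2*s) sin(2*pi*s) is s*cos(2*pi*s)/pi - sin(2*pi*s)/(2*pi**2) - cos(2*pi*s)/pi; evaluating from -2 to 0: ∫_{-2}^{0} (2 - 2*s) sin(2*pi*s) ds = (-1/pi) - (-3/pi) = 2/pi.
Integrating by parts (boundary term plus one more integral), an antiderivative of (1 - s) sin(2*pi*s) is s*cos(2*pi*s)/(2*pi) - sin(2*pi*s)/(4*pi**2) - cos(2*pi*s)/(2*pi); evaluating from 0 to 2: ∫_{0}^{2} (1 - s) sin(2*pi*s) ds = (1/(2*pi)) - (-1/(2*pi)) = 1/pi.
Summing the pieces and multiplying by (1/2) gives b_4 = 3/(2*pi).

3/(2*pi)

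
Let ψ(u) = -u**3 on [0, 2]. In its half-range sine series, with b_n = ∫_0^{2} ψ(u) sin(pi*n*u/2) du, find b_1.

-16/pi + 96/pi**3

b_1 = ∫_0^{2} (-u**3) sin(pi*u/2) du.
Integrating by parts three times (tabular method), an antiderivative of (-u**3) sin(pi*u/2) is 2*u**3*cos(pi*u/2)/pi - 12*u**2*sin(pi*u/2)/pi**2 - 48*u*cos(pi*u/2)/pi**3 + 96*sin(pi*u/2)/pi**4; evaluating from 0 to 2: ∫_{0}^{2} (-u**3) sin(pi*u/2) du = (-16/pi + 96/pi**3) - (0) = -16/pi + 96/pi**3.
Hence b_1 = -16/pi + 96/pi**3.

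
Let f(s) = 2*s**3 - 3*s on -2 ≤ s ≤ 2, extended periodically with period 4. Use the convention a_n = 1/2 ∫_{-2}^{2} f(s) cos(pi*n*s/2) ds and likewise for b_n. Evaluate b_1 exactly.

b_1 = 1/2 ∫_{-2}^{2} f(s) sin(pi*s/2) ds.
f is odd and sin(pi*s/2) is odd, so the integrand is even and b_1 = ∫_0^{2} f(s) sin(pi*s/2) ds.
Integrating by parts three times (tabular method), an antiderivative of (2*s**3 - 3*s) sin(pi*s/2) is -4*s**3*cos(pi*s/2)/pi + 24*s**2*sin(pi*s/2)/pi**2 + 6*s*cos(pi*s/2)/pi + 96*s*cos(pi*s/2)/pi**3 - 192*sin(pi*s/2)/pi**4 - 12*sin(pi*s/2)/pi**2; evaluating from 0 to 2: ∫_{0}^{2} (2*s**3 - 3*s) sin(pi*s/2) ds = (-192/pi**3 + 20/pi) - (0) = -192/pi**3 + 20/pi.
Hence b_1 = -192/pi**3 + 20/pi.

-192/pi**3 + 20/pi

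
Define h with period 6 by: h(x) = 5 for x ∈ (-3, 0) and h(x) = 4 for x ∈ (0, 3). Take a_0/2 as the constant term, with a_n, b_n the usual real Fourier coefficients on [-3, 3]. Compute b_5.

-2/(5*pi)

b_5 = 1/3 ∫_{-3}^{3} h(x) sin(5*pi*x/3) dx.
Split the integral at the breakpoints.
Directly, an antiderivative of (5) sin(5*pi*x/3) is -3*cos(5*pi*x/3)/pi; evaluating from -3 to 0: ∫_{-3}^{0} (5) sin(5*pi*x/3) dx = (-3/pi) - (3/pi) = -6/pi.
Directly, an antiderivative of (4) sin(5*pi*x/3) is -12*cos(5*pi*x/3)/(5*pi); evaluating from 0 to 3: ∫_{0}^{3} (4) sin(5*pi*x/3) dx = (12/(5*pi)) - (-12/(5*pi)) = 24/(5*pi).
Summing the pieces and multiplying by (1/3) gives b_5 = -2/(5*pi).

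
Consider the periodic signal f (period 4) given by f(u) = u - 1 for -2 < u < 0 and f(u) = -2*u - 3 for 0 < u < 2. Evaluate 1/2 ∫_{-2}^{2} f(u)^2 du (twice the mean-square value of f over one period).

1/2 ∫_{-2}^{2} f(u)^2 du = 1/2 · (184/3) = 92/3.

92/3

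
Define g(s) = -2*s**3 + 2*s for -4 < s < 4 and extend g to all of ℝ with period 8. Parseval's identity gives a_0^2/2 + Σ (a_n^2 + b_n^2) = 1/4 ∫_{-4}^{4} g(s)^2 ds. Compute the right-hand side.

409984/105

1/4 ∫_{-4}^{4} g(s)^2 ds = 1/4 · (1639936/105) = 409984/105.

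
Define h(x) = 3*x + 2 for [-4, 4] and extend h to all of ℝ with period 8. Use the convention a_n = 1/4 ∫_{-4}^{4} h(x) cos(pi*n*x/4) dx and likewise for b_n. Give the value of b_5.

b_5 = 1/4 ∫_{-4}^{4} h(x) sin(5*pi*x/4) dx.
Integrating by parts (boundary term plus one more integral), an antiderivative of (3*x + 2) sin(5*pi*x/4) is -12*x*cos(5*pi*x/4)/(5*pi) + 48*sin(5*pi*x/4)/(25*pi**2) - 8*cos(5*pi*x/4)/(5*pi); evaluating from -4 to 4: ∫_{-4}^{4} (3*x + 2) sin(5*pi*x/4) dx = (56/(5*pi)) - (-8/pi) = 96/(5*pi).
Hence b_5 = (1/4)·(96/(5*pi)) = 24/(5*pi).

24/(5*pi)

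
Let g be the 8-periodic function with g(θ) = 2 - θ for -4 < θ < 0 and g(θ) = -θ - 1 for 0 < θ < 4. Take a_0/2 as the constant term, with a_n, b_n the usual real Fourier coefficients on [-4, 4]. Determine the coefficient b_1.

-14/pi

b_1 = 1/4 ∫_{-4}^{4} g(θ) sin(pi*θ/4) dθ.
Split the integral at the breakpoints.
Integrating by parts (boundary term plus one more integral), an antiderivative of (2 - θ) sin(pi*θ/4) is 4*θ*cos(pi*θ/4)/pi - 16*sin(pi*θ/4)/pi**2 - 8*cos(pi*θ/4)/pi; evaluating from -4 to 0: ∫_{-4}^{0} (2 - θ) sin(pi*θ/4) dθ = (-8/pi) - (24/pi) = -32/pi.
Integrating by parts (boundary term plus one more integral), an antiderivative of (-θ - 1) sin(pi*θ/4) is 4*θ*cos(pi*θ/4)/pi - 16*sin(pi*θ/4)/pi**2 + 4*cos(pi*θ/4)/pi; evaluating from 0 to 4: ∫_{0}^{4} (-θ - 1) sin(pi*θ/4) dθ = (-20/pi) - (4/pi) = -24/pi.
Summing the pieces and multiplying by (1/4) gives b_1 = -14/pi.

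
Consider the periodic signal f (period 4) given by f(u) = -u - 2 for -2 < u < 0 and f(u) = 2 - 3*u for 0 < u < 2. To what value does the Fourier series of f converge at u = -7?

-1

u = -7 differs from u = 1 by -2 full period(s), and the series is 4-periodic.
f is continuous at u = 1 with value -1, so the series converges to -1 there.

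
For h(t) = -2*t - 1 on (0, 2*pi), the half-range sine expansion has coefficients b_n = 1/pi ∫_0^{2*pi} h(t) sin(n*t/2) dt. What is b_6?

b_6 = 1/pi ∫_0^{2*pi} (-2*t - 1) sin(3*t) dt.
Integrating by parts (boundary term plus one more integral), an antiderivative of (-2*t - 1) sin(3*t) is 2*t*cos(3*t)/3 - 2*sin(3*t)/9 + cos(3*t)/3; evaluating from 0 to 2*pi: ∫_{0}^{2*pi} (-2*t - 1) sin(3*t) dt = (1/3 + 4*pi/3) - (1/3) = 4*pi/3.
Hence b_6 = (1/pi)·(4*pi/3) = 4/3.

4/3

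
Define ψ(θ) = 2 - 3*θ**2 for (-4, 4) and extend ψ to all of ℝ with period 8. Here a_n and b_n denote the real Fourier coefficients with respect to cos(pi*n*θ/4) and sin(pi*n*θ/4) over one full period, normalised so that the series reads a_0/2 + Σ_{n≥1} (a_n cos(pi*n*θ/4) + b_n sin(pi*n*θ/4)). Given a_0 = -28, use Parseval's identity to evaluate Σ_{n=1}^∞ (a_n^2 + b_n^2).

2048/5

Parseval: a_0^2/2 + Σ_{n≥1} (a_n^2+b_n^2) = 1/4 ∫_{-4}^{4} ψ(θ)^2 dθ = 4008/5.
Subtract a_0^2/2 = 392: Σ (a_n^2+b_n^2) = 2048/5.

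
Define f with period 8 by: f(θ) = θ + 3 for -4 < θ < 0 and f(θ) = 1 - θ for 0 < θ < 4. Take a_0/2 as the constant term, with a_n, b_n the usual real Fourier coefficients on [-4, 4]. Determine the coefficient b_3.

b_3 = 1/4 ∫_{-4}^{4} f(θ) sin(3*pi*θ/4) dθ.
Split the integral at the breakpoints.
Integrating by parts (boundary term plus one more integral), an antiderivative of (θ + 3) sin(3*pi*θ/4) is -4*θ*cos(3*pi*θ/4)/(3*pi) + 16*sin(3*pi*θ/4)/(9*pi**2) - 4*cos(3*pi*θ/4)/pi; evaluating from -4 to 0: ∫_{-4}^{0} (θ + 3) sin(3*pi*θ/4) dθ = (-4/pi) - (-4/(3*pi)) = -8/(3*pi).
Integrating by parts (boundary term plus one more integral), an antiderivative of (1 - θ) sin(3*pi*θ/4) is 4*θ*cos(3*pi*θ/4)/(3*pi) - 16*sin(3*pi*θ/4)/(9*pi**2) - 4*cos(3*pi*θ/4)/(3*pi); evaluating from 0 to 4: ∫_{0}^{4} (1 - θ) sin(3*pi*θ/4) dθ = (-4/pi) - (-4/(3*pi)) = -8/(3*pi).
Summing the pieces and multiplying by (1/4) gives b_3 = -4/(3*pi).

-4/(3*pi)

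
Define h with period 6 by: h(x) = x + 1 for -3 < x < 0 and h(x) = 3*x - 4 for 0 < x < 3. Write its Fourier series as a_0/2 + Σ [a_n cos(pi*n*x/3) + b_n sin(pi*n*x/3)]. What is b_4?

-3/pi

b_4 = 1/3 ∫_{-3}^{3} h(x) sin(4*pi*x/3) dx.
Split the integral at the breakpoints.
Integrating by parts (boundary term plus one more integral), an antiderivative of (x + 1) sin(4*pi*x/3) is -3*x*cos(4*pi*x/3)/(4*pi) + 9*sin(4*pi*x/3)/(16*pi**2) - 3*cos(4*pi*x/3)/(4*pi); evaluating from -3 to 0: ∫_{-3}^{0} (x + 1) sin(4*pi*x/3) dx = (-3/(4*pi)) - (3/(2*pi)) = -9/(4*pi).
Integrating by parts (boundary term plus one more integral), an antiderivative of (3*x - 4) sin(4*pi*x/3) is -9*x*cos(4*pi*x/3)/(4*pi) + 27*sin(4*pi*x/3)/(16*pi**2) + 3*cos(4*pi*x/3)/pi; evaluating from 0 to 3: ∫_{0}^{3} (3*x - 4) sin(4*pi*x/3) dx = (-15/(4*pi)) - (3/pi) = -27/(4*pi).
Summing the pieces and multiplying by (1/3) gives b_4 = -3/pi.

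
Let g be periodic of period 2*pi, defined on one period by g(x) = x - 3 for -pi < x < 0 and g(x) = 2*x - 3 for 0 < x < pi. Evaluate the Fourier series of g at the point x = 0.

-3

g is continuous at x = 0 with value -3, so the series converges to -3 there.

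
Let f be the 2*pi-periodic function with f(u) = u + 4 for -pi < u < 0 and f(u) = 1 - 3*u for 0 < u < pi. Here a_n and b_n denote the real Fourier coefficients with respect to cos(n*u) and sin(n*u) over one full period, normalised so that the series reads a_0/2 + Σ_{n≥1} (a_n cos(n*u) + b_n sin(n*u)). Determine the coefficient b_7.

2*(-pi - 3)/(7*pi)

b_7 = 1/pi ∫_{-pi}^{pi} f(u) sin(7*u) du.
Split the integral at the breakpoints.
Integrating by parts (boundary term plus one more integral), an antiderivative of (u + 4) sin(7*u) is -u*cos(7*u)/7 + sin(7*u)/49 - 4*cos(7*u)/7; evaluating from -pi to 0: ∫_{-pi}^{0} (u + 4) sin(7*u) du = (-4/7) - (4/7 - pi/7) = -8/7 + pi/7.
Integrating by parts (boundary term plus one more integral), an antiderivative of (1 - 3*u) sin(7*u) is 3*u*cos(7*u)/7 - 3*sin(7*u)/49 - cos(7*u)/7; evaluating from 0 to pi: ∫_{0}^{pi} (1 - 3*u) sin(7*u) du = (1/7 - 3*pi/7) - (-1/7) = 2/7 - 3*pi/7.
Summing the pieces and multiplying by (1/pi) gives b_7 = 2*(-pi - 3)/(7*pi).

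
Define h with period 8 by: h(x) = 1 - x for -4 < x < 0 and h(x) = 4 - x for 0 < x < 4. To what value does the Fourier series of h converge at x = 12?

x = 12 differs from x = -4 by 2 full period(s), and the series is 8-periodic.
At x = -4 the one-sided limits are h(-4^-) = 0 and h(-4^+) = 5.
By Dirichlet's theorem the series converges to their average, [(0) + (5)]/2 = 5/2.

5/2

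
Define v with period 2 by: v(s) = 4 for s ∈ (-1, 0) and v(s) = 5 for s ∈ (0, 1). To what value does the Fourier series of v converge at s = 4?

s = 4 differs from s = 0 by 2 full period(s), and the series is 2-periodic.
At s = 0 the one-sided limits are v(0^-) = 4 and v(0^+) = 5.
By Dirichlet's theorem the series converges to their average, [(4) + (5)]/2 = 9/2.

9/2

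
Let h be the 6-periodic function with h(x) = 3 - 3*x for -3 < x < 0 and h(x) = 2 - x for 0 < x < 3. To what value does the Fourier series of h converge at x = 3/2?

1/2

h is continuous at x = 3/2 with value 1/2, so the series converges to 1/2 there.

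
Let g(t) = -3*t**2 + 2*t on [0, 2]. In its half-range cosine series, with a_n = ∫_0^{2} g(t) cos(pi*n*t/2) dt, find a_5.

32/(25*pi**2)

a_5 = ∫_0^{2} (-3*t**2 + 2*t) cos(5*pi*t/2) dt.
Integrating by parts twice (tabular method), an antiderivative of (-3*t**2 + 2*t) cos(5*pi*t/2) is -6*t**2*sin(5*pi*t/2)/(5*pi) + 4*t*sin(5*pi*t/2)/(5*pi) - 24*t*cos(5*pi*t/2)/(25*pi**2) + 48*sin(5*pi*t/2)/(125*pi**3) + 8*cos(5*pi*t/2)/(25*pi**2); evaluating from 0 to 2: ∫_{0}^{2} (-3*t**2 + 2*t) cos(5*pi*t/2) dt = (8/(5*pi**2)) - (8/(25*pi**2)) = 32/(25*pi**2).
Hence a_5 = 32/(25*pi**2).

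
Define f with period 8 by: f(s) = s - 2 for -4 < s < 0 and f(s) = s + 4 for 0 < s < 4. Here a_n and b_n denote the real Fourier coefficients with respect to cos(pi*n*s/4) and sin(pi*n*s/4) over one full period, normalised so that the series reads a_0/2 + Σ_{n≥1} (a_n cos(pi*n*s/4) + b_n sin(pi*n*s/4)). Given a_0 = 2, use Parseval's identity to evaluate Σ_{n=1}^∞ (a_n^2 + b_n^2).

Parseval: a_0^2/2 + Σ_{n≥1} (a_n^2+b_n^2) = 1/4 ∫_{-4}^{4} f(s)^2 ds = 164/3.
Subtract a_0^2/2 = 2: Σ (a_n^2+b_n^2) = 158/3.

158/3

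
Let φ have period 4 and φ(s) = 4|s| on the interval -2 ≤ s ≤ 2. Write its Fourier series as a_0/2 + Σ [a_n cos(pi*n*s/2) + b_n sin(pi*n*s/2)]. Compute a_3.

a_3 = 1/2 ∫_{-2}^{2} φ(s) cos(3*pi*s/2) ds.
φ is even and cos(3*pi*s/2) is even, so the integrand is even and a_3 = ∫_0^{2} φ(s) cos(3*pi*s/2) ds.
Integrating by parts (boundary term plus one more integral), an antiderivative of (4*s) cos(3*pi*s/2) is 8*s*sin(3*pi*s/2)/(3*pi) + 16*cos(3*pi*s/2)/(9*pi**2); evaluating from 0 to 2: ∫_{0}^{2} (4*s) cos(3*pi*s/2) ds = (-16/(9*pi**2)) - (16/(9*pi**2)) = -32/(9*pi**2).
Hence a_3 = -32/(9*pi**2).

-32/(9*pi**2)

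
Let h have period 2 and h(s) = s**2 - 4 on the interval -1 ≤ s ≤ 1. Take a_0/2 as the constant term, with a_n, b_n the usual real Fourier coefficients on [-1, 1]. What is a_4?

a_4 = ∫_{-1}^{1} h(s) cos(4*pi*s) ds.
h is even and cos(4*pi*s) is even, so the integrand is even and a_4 = 2 ∫_0^{1} h(s) cos(4*pi*s) ds.
Integrating by parts twice (tabular method), an antiderivative of (s**2 - 4) cos(4*pi*s) is s**2*sin(4*pi*s)/(4*pi) + s*cos(4*pi*s)/(8*pi**2) - sin(4*pi*s)/pi - sin(4*pi*s)/(32*pi**3); evaluating from 0 to 1: ∫_{0}^{1} (s**2 - 4) cos(4*pi*s) ds = (1/(8*pi**2)) - (0) = 1/(8*pi**2).
Hence a_4 = 2·(1/(8*pi**2)) = 1/(4*pi**2).

1/(4*pi**2)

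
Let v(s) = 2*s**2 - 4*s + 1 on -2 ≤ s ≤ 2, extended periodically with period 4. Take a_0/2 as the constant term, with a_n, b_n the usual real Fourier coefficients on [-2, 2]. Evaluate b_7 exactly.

b_7 = 1/2 ∫_{-2}^{2} v(s) sin(7*pi*s/2) ds.
Integrating by parts twice (tabular method), an antiderivative of (2*s**2 - 4*s + 1) sin(7*pi*s/2) is -4*s**2*cos(7*pi*s/2)/(7*pi) + 16*s*sin(7*pi*s/2)/(49*pi**2) + 8*s*cos(7*pi*s/2)/(7*pi) - 16*sin(7*pi*s/2)/(49*pi**2) - 2*cos(7*pi*s/2)/(7*pi) + 32*cos(7*pi*s/2)/(343*pi**3); evaluating from -2 to 2: ∫_{-2}^{2} (2*s**2 - 4*s + 1) sin(7*pi*s/2) ds = (2*(-16 + 49*pi**2)/(343*pi**3)) - (2*(-16 + 833*pi**2)/(343*pi**3)) = -32/(7*pi).
Hence b_7 = (1/2)·(-32/(7*pi)) = -16/(7*pi).

-16/(7*pi)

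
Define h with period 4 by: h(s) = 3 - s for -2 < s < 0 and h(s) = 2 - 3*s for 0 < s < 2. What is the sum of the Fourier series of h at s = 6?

1/2

s = 6 differs from s = 2 by 1 full period(s), and the series is 4-periodic.
At s = 2 the one-sided limits are h(2^-) = -4 and h(2^+) = 5.
By Dirichlet's theorem the series converges to their average, [(-4) + (5)]/2 = 1/2.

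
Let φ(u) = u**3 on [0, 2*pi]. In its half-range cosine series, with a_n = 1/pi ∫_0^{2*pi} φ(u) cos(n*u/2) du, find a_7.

a_7 = 1/pi ∫_0^{2*pi} (u**3) cos(7*u/2) du.
Integrating by parts three times (tabular method), an antiderivative of (u**3) cos(7*u/2) is 2*u**3*sin(7*u/2)/7 + 12*u**2*cos(7*u/2)/49 - 48*u*sin(7*u/2)/343 - 96*cos(7*u/2)/2401; evaluating from 0 to 2*pi: ∫_{0}^{2*pi} (u**3) cos(7*u/2) du = (96/2401 - 48*pi**2/49) - (-96/2401) = 192/2401 - 48*pi**2/49.
Hence a_7 = (1/pi)·(192/2401 - 48*pi**2/49) = 48*(4 - 49*pi**2)/(2401*pi).

48*(4 - 49*pi**2)/(2401*pi)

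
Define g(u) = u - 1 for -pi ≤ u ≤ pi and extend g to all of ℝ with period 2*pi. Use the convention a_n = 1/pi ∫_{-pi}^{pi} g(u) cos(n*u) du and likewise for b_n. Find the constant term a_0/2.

a_0 = 1/pi ∫_{-pi}^{pi} g(u) du = 1/pi · (-2*pi) = -2.
So the constant term a_0/2 = -1.

-1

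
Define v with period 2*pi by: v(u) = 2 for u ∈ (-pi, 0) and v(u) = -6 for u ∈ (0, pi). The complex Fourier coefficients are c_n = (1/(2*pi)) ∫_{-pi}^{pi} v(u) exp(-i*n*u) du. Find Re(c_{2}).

Since v is real-valued, Re(c_{2}) = (1/(2*pi)) ∫_{-pi}^{pi} v(u) cos(2*u) du = a_{2}/2.
Split the integral at the breakpoints.
Directly, an antiderivative of (2) cos(2*u) is sin(2*u); evaluating from -pi to 0: ∫_{-pi}^{0} (2) cos(2*u) du = (0) - (0) = 0.
Directly, an antiderivative of (-6) cos(2*u) is -3*sin(2*u); evaluating from 0 to pi: ∫_{0}^{pi} (-6) cos(2*u) du = (0) - (0) = 0.
So ∫_{-pi}^{pi} v(u) cos(2*u) du = 0.
Hence Re(c_{2}) = (1/(2*pi))·(0) = 0.

0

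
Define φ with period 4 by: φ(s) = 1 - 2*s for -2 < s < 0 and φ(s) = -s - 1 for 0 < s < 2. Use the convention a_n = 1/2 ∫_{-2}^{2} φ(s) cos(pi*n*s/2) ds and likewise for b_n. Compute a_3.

a_3 = 1/2 ∫_{-2}^{2} φ(s) cos(3*pi*s/2) ds.
Split the integral at the breakpoints.
Integrating by parts (boundary term plus one more integral), an antiderivative of (1 - 2*s) cos(3*pi*s/2) is -4*s*sin(3*pi*s/2)/(3*pi) + 2*sin(3*pi*s/2)/(3*pi) - 8*cos(3*pi*s/2)/(9*pi**2); evaluating from -2 to 0: ∫_{-2}^{0} (1 - 2*s) cos(3*pi*s/2) ds = (-8/(9*pi**2)) - (8/(9*pi**2)) = -16/(9*pi**2).
Integrating by parts (boundary term plus one more integral), an antiderivative of (-s - 1) cos(3*pi*s/2) is -2*s*sin(3*pi*s/2)/(3*pi) - 2*sin(3*pi*s/2)/(3*pi) - 4*cos(3*pi*s/2)/(9*pi**2); evaluating from 0 to 2: ∫_{0}^{2} (-s - 1) cos(3*pi*s/2) ds = (4/(9*pi**2)) - (-4/(9*pi**2)) = 8/(9*pi**2).
Summing the pieces and multiplying by (1/2) gives a_3 = -4/(9*pi**2).

-4/(9*pi**2)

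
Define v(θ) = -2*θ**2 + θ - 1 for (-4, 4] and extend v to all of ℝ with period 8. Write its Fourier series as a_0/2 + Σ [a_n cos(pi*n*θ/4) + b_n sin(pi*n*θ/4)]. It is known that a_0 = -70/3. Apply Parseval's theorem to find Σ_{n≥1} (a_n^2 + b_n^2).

8672/45

Parseval: a_0^2/2 + Σ_{n≥1} (a_n^2+b_n^2) = 1/4 ∫_{-4}^{4} v(θ)^2 dθ = 6974/15.
Subtract a_0^2/2 = 2450/9: Σ (a_n^2+b_n^2) = 8672/45.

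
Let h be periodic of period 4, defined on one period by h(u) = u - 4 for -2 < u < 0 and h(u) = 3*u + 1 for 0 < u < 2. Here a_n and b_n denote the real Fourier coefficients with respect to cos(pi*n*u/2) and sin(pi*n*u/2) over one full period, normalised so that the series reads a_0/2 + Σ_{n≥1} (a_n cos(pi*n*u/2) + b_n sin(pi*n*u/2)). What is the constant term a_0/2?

-1/2

a_0 = 1/2 ∫_{-2}^{2} h(u) du = 1/2 · (-2) = -1.
So the constant term a_0/2 = -1/2.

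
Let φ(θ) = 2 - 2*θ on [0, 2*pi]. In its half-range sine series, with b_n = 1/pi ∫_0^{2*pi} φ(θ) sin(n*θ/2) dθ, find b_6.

4/3

b_6 = 1/pi ∫_0^{2*pi} (2 - 2*θ) sin(3*θ) dθ.
Integrating by parts (boundary term plus one more integral), an antiderivative of (2 - 2*θ) sin(3*θ) is 2*θ*cos(3*θ)/3 - 2*sin(3*θ)/9 - 2*cos(3*θ)/3; evaluating from 0 to 2*pi: ∫_{0}^{2*pi} (2 - 2*θ) sin(3*θ) dθ = (-2/3 + 4*pi/3) - (-2/3) = 4*pi/3.
Hence b_6 = (1/pi)·(4*pi/3) = 4/3.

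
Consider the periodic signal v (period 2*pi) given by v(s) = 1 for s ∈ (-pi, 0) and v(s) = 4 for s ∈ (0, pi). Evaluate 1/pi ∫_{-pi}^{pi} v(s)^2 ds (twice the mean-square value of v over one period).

17

1/pi ∫_{-pi}^{pi} v(s)^2 ds = 1/pi · (17*pi) = 17.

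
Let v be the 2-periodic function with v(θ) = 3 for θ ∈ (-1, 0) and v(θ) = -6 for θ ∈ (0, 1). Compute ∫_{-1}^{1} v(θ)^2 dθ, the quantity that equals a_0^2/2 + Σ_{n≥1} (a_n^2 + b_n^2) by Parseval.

∫_{-1}^{1} v(θ)^2 dθ = 45.

45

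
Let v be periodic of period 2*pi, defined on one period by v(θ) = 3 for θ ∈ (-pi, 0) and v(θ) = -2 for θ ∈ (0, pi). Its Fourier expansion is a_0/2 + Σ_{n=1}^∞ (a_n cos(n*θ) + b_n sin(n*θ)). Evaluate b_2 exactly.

0

b_2 = 1/pi ∫_{-pi}^{pi} v(θ) sin(2*θ) dθ.
Split the integral at the breakpoints.
Directly, an antiderivative of (3) sin(2*θ) is -3*cos(2*θ)/2; evaluating from -pi to 0: ∫_{-pi}^{0} (3) sin(2*θ) dθ = (-3/2) - (-3/2) = 0.
Directly, an antiderivative of (-2) sin(2*θ) is cos(2*θ); evaluating from 0 to pi: ∫_{0}^{pi} (-2) sin(2*θ) dθ = (1) - (1) = 0.
Summing the pieces and multiplying by (1/pi) gives b_2 = 0.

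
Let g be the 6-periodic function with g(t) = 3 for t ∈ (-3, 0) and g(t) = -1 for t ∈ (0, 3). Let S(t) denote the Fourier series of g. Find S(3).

At t = 3 the one-sided limits are g(3^-) = -1 and g(3^+) = 3.
By Dirichlet's theorem the series converges to their average, [(-1) + (3)]/2 = 1.

1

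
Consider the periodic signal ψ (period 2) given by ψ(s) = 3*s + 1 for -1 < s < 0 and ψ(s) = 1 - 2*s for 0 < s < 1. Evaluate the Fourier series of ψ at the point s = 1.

s = 1 differs from s = -1 by 1 full period(s), and the series is 2-periodic.
At s = -1 the one-sided limits are ψ(-1^-) = -1 and ψ(-1^+) = -2.
By Dirichlet's theorem the series converges to their average, [(-1) + (-2)]/2 = -3/2.

-3/2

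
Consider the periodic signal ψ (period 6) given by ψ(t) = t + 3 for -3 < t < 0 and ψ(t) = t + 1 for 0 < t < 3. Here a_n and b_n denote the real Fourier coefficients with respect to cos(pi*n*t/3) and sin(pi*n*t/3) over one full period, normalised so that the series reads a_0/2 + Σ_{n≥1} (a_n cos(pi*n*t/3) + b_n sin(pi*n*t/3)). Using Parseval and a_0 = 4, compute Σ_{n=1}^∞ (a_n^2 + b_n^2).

Parseval: a_0^2/2 + Σ_{n≥1} (a_n^2+b_n^2) = 1/3 ∫_{-3}^{3} ψ(t)^2 dt = 10.
Subtract a_0^2/2 = 8: Σ (a_n^2+b_n^2) = 2.

2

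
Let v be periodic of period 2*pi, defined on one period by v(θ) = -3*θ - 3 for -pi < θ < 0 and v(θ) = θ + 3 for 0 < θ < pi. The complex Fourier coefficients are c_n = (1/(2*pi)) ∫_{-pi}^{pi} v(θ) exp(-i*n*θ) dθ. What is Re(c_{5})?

-4/(25*pi)

Since v is real-valued, Re(c_{5}) = (1/(2*pi)) ∫_{-pi}^{pi} v(θ) cos(5*θ) dθ = a_{5}/2.
Split the integral at the breakpoints.
Integrating by parts (boundary term plus one more integral), an antiderivative of (-3*θ - 3) cos(5*θ) is -3*θ*sin(5*θ)/5 - 3*sin(5*θ)/5 - 3*cos(5*θ)/25; evaluating from -pi to 0: ∫_{-pi}^{0} (-3*θ - 3) cos(5*θ) dθ = (-3/25) - (3/25) = -6/25.
Integrating by parts (boundary term plus one more integral), an antiderivative of (θ + 3) cos(5*θ) is θ*sin(5*θ)/5 + 3*sin(5*θ)/5 + cos(5*θ)/25; evaluating from 0 to pi: ∫_{0}^{pi} (θ + 3) cos(5*θ) dθ = (-1/25) - (1/25) = -2/25.
So ∫_{-pi}^{pi} v(θ) cos(5*θ) dθ = -8/25.
Hence Re(c_{5}) = (1/(2*pi))·(-8/25) = -4/(25*pi).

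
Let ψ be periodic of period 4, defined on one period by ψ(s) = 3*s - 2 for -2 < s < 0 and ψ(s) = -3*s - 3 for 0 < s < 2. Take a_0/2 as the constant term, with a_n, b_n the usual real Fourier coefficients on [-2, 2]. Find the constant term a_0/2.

a_0 = 1/2 ∫_{-2}^{2} ψ(s) ds = 1/2 · (-22) = -11.
So the constant term a_0/2 = -11/2.

-11/2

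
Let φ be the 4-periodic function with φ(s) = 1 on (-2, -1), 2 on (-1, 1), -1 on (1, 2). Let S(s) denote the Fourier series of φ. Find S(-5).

s = -5 differs from s = -1 by -1 full period(s), and the series is 4-periodic.
At s = -1 the one-sided limits are φ(-1^-) = 1 and φ(-1^+) = 2.
By Dirichlet's theorem the series converges to their average, [(1) + (2)]/2 = 3/2.

3/2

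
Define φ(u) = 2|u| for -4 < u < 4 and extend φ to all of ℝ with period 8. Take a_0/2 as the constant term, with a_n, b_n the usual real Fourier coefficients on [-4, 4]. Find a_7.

a_7 = 1/4 ∫_{-4}^{4} φ(u) cos(7*pi*u/4) du.
φ is even and cos(7*pi*u/4) is even, so the integrand is even and a_7 = 1/2 ∫_0^{4} φ(u) cos(7*pi*u/4) du.
Integrating by parts (boundary term plus one more integral), an antiderivative of (2*u) cos(7*pi*u/4) is 8*u*sin(7*pi*u/4)/(7*pi) + 32*cos(7*pi*u/4)/(49*pi**2); evaluating from 0 to 4: ∫_{0}^{4} (2*u) cos(7*pi*u/4) du = (-32/(49*pi**2)) - (32/(49*pi**2)) = -64/(49*pi**2).
Hence a_7 = (1/2)·(-64/(49*pi**2)) = -32/(49*pi**2).

-32/(49*pi**2)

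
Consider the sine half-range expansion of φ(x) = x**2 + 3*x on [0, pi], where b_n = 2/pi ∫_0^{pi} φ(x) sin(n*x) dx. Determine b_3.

2*(-4 + 9*pi*(3 + pi))/(27*pi)

b_3 = 2/pi ∫_0^{pi} (x**2 + 3*x) sin(3*x) dx.
Integrating by parts twice (tabular method), an antiderivative of (x**2 + 3*x) sin(3*x) is -x**2*cos(3*x)/3 + 2*x*sin(3*x)/9 - x*cos(3*x) + sin(3*x)/3 + 2*cos(3*x)/27; evaluating from 0 to pi: ∫_{0}^{pi} (x**2 + 3*x) sin(3*x) dx = (-2/27 + pi + pi**2/3) - (2/27) = -4/27 + pi + pi**2/3.
Hence b_3 = (2/pi)·(-4/27 + pi + pi**2/3) = 2*(-4 + 9*pi*(3 + pi))/(27*pi).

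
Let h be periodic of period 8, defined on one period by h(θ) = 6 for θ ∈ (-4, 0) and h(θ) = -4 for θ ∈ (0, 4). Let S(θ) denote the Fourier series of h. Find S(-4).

At θ = -4 the one-sided limits are h(-4^-) = -4 and h(-4^+) = 6.
By Dirichlet's theorem the series converges to their average, [(-4) + (6)]/2 = 1.

1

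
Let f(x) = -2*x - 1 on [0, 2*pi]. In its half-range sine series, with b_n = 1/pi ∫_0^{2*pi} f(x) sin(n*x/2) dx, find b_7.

b_7 = 1/pi ∫_0^{2*pi} (-2*x - 1) sin(7*x/2) dx.
Integrating by parts (boundary term plus one more integral), an antiderivative of (-2*x - 1) sin(7*x/2) is 4*x*cos(7*x/2)/7 - 8*sin(7*x/2)/49 + 2*cos(7*x/2)/7; evaluating from 0 to 2*pi: ∫_{0}^{2*pi} (-2*x - 1) sin(7*x/2) dx = (-8*pi/7 - 2/7) - (2/7) = -8*pi/7 - 4/7.
Hence b_7 = (1/pi)·(-8*pi/7 - 4/7) = 4*(-2*pi - 1)/(7*pi).

4*(-2*pi - 1)/(7*pi)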